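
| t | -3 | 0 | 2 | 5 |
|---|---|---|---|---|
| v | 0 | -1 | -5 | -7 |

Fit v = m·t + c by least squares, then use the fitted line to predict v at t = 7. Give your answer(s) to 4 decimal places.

Forming XᵀX = [[38, 4]; [4, 4]] and Xᵀv = [-45, -13]ᵀ gives XᵀX·[m, c]ᵀ = Xᵀv.
Δ = 38·4 − 4² = 136.
m = ((-45)·4 − 4·(-13))/136 = -16/17; c = (38·(-13) − 4·(-45))/136 = -157/68.
At t = 7: v̂ = (-16/17)·(7) + (-157/68)·(1) = -605/68.

v̂ = -8.8971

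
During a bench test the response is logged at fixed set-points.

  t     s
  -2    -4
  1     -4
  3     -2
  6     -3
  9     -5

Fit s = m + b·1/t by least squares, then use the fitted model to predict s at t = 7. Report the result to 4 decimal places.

Compute the Gram sums: Σ1 = 5, Σ1/t = 10/9, Σ1/t·1/t = 227/162.
And Σs = -18, Σ1/t·s = -67/18.
Determinant 5·(227/162) − (10/9)² = 935/162.
m = ((-18)·(227/162) − (10/9)·(-67/18))/(935/162) = -3416/935; b = (5·(-67/18) − (10/9)·(-18))/(935/162) = 45/187.
At t = 7: ŝ = (-3416/935)·(1) + (45/187)·(1/7) = -23687/6545.

ŝ = -3.6191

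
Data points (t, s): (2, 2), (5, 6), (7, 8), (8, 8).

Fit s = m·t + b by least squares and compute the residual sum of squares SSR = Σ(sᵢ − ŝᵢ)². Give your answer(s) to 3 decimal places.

Entries of XᵀX: Σt·t = 142, Σt = 22, Σ1 = 4.
And Σt·s = 154, Σs = 24.
det = 142·4 − 22² = 84.
m = (154·4 − 22·24)/84 = 22/21; b = (142·24 − 22·154)/84 = 5/21.
Residuals: -1/3, 11/21, 3/7, -13/21; SSR = 20/21.

SSR = 0.952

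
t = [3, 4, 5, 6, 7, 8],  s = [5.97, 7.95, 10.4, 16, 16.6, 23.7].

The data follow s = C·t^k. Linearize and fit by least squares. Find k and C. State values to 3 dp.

k = 1.391, C = 1.213

Taking logs, ln s = k·ln t + ln C, so regress ln s on ln t.
XᵀX = [[17.0401, 9.9115]; [9.9115, 6]], rhs = [25.6230, 14.9492]ᵀ  (here Σln t = 9.9115, Σ(ln t)² = 17.0401, Σln s = 14.9492, Σln t·ln s = 25.6230).
Solving (det = 4.0036): k = 1.39123, ln C = 0.19334, so C = exp(0.19334) = 1.21330.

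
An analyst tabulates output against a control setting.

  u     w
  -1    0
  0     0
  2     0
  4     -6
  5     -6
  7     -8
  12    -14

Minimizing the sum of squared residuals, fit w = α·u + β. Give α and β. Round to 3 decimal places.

α = -1.154, β = -0.077

Sums needed: Σu·u = 239, Σu = 29, Σ1 = 7.
Right-hand side: Σu·w = -278, Σw = -34.
det = 239·7 − 29² = 832.
α = ((-278)·7 − 29·(-34))/832 = -15/13; β = (239·(-34) − 29·(-278))/832 = -1/13.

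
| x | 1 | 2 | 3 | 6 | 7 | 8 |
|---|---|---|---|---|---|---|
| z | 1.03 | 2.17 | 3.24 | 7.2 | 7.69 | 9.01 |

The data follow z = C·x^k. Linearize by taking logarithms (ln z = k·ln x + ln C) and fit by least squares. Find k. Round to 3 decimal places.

Let Y = ln z. Fitting Y = k·ln x + ln C by least squares:
AᵀA = [[13.0084, 7.6089]; [7.6089, 6]], rhs = [13.9064, 8.1922]ᵀ  (here Σln x = 7.6089, Σ(ln x)² = 13.0084, Σln z = 8.1922, Σln x·ln z = 13.9064).
Δ = 13.0084·6 − (7.6089)² = 20.1558; k = (13.9064·6 − 7.6089·8.1922)/20.1558 = 1.04709, ln C = (13.0084·8.1922 − 7.6089·13.9064)/20.1558 = 0.03750.

k = 1.047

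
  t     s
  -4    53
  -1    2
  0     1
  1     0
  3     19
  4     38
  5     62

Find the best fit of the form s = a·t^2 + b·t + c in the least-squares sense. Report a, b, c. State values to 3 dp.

With design matrix M, MᵀM = [[1220, 152, 68]; [152, 68, 8]; [68, 8, 7]] and Mᵀs = [3179, 305, 175]ᵀ.
Inverting the 3×3 Gram matrix, [a, b, c]ᵀ = [46229/15988, -29825/15988, -3824/3997]ᵀ.

a = 2.891, b = -1.865, c = -0.957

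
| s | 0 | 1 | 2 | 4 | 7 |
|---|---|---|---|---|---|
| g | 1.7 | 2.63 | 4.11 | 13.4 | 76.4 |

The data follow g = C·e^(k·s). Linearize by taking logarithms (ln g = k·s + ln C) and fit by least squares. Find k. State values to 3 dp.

k = 0.551

Let Y = ln g. Fitting Y = k·s + ln C by least squares:
Over the data: Σs = 14.0000, Σ(s)² = 70.0000, Σln g = 9.8423, Σs·ln g = 44.5267.
Normal system: [[70.0000, 14.0000]; [14.0000, 5]]·[k, ln C]ᵀ = [44.5267, 9.8423]ᵀ.
Solving (det = 154.0000): k = 0.55092, ln C = 0.42588.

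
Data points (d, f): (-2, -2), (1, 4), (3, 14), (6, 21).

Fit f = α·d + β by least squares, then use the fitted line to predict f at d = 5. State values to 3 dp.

Normal-equation sums: Σd·d = 50, Σd = 8, Σ1 = 4.
Moment sums: Σd·f = 176, Σf = 37.
Δ = 50·4 − 8² = 136.
α = (176·4 − 8·37)/136 = 3; β = (50·37 − 8·176)/136 = 13/4.
At d = 5: f̂ = (3)·(5) + (13/4)·(1) = 73/4.

f̂ = 18.250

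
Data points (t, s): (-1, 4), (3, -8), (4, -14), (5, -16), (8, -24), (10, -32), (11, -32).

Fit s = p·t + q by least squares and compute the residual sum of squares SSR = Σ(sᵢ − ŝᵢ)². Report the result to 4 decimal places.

SSR = 10.7447

With design matrix M, MᵀM = [[336, 40]; [40, 7]] and Mᵀs = [-1028, -122]ᵀ.
det = 336·7 − 40² = 752.
p = ((-1028)·7 − 40·(-122))/752 = -579/188; q = (336·(-122) − 40·(-1028))/752 = 8/47.
Residuals: 3/4, 201/188, -87/47, -145/188, 22/47, -129/94, 321/188; SSR = 505/47.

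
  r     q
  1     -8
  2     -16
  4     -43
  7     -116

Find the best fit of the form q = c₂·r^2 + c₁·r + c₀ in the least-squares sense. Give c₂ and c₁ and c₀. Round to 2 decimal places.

Entries of XᵀX: Σr^2·r^2 = 2674, Σr^2·r = 416, Σr^2 = 70, Σr·r = 70, Σr = 14, Σ1 = 4.
Moment sums: Σr^2·q = -6444, Σr·q = -1024, Σq = -183.
Normal equations: [[2674, 416, 70]; [416, 70, 14]; [70, 14, 4]]·[c₂, c₁, c₀]ᵀ = [-6444, -1024, -183]ᵀ.
Inverting the 3×3 Gram matrix, [c₂, c₁, c₀]ᵀ = [-277/132, -155/132, -59/12]ᵀ.

c₂ = -2.10, c₁ = -1.17, c₀ = -4.92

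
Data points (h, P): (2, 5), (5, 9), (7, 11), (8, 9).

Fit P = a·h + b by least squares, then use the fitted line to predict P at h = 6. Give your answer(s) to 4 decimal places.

Sums needed: Σh·h = 142, Σh = 22, Σ1 = 4.
For MᵀP: Σh·P = 204, ΣP = 34.
Δ = 142·4 − 22² = 84.
a = (204·4 − 22·34)/84 = 17/21; b = (142·34 − 22·204)/84 = 85/21.
At h = 6: P̂ = (17/21)·(6) + (85/21)·(1) = 187/21.

P̂ = 8.9048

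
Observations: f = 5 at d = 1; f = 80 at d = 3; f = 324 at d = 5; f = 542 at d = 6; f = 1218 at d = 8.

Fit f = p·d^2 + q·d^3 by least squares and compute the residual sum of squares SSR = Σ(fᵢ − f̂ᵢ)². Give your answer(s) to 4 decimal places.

AᵀA·[p, q]ᵀ = Aᵀf reads: 6099·p + 43913·q = 106289;  43913·p + 325155·q = 783353.
(Σd^2·d^2 = 6099, Σd^2·d^3 = 43913, Σd^3·d^3 = 325155, Σd^2·f = 106289, Σd^3·f = 783353.)
det = 6099·325155 − 43913² = 54768776.
p = (106289·325155 − 43913·783353)/54768776 = 80509753/27384388; q = (6099·783353 − 43913·106289)/54768776 = 55100545/27384388.
Residuals: 655821/13692194, -5387863/6846097, -13885119/13692194, 10567367/6846097, -2479662/6846097; SSR = 57011665/13692194.

SSR = 4.1638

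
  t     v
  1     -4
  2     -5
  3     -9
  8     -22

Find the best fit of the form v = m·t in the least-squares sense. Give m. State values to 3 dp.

Entries of MᵀM: Σt·t = 78.
Moment sums: Σt·v = -217.
MᵀM·[m]ᵀ = Mᵀv becomes [[78]]·[m]ᵀ = [-217]ᵀ.
Hence m = -217 / 78 ≈ -2.78205.

m = -2.782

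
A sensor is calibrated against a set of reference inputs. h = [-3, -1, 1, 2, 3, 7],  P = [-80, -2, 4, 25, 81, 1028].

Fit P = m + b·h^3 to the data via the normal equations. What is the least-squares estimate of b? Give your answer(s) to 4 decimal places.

Forming MᵀM = [[6, 351]; [351, 119173]] and MᵀP = [1056, 357157]ᵀ gives MᵀM·[m, b]ᵀ = MᵀP.
Eliminating b: 119173·(row 1) − 351·(row 2) gives 591837·m = 119173·1056 − 351·357157 = 484581, so m = 161527/197279.
Then b = (357157 − 351·(161527/197279))/119173 = 590762/197279.

b = 2.9946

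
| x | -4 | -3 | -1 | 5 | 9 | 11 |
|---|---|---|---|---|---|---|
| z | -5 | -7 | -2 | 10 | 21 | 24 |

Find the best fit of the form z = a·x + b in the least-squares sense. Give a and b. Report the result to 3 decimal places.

Entries of AᵀA: Σx·x = 253, Σx = 17, Σ1 = 6.
For Aᵀz: Σx·z = 546, Σz = 41.
AᵀA·[a, b]ᵀ = Aᵀz becomes [[253, 17]; [17, 6]]·[a, b]ᵀ = [546, 41]ᵀ.
Determinant 253·6 − 17² = 1229.
a = (546·6 − 17·41)/1229 = 2579/1229; b = (253·41 − 17·546)/1229 = 1091/1229.

a = 2.098, b = 0.888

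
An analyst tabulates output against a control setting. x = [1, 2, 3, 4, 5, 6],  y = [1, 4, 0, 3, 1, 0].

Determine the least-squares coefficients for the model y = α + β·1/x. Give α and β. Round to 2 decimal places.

The normal equations are: 6·α + (49/20)·β = 9;  (49/20)·α + (5369/3600)·β = 79/20.
(Σ1 = 6, Σ1/x = 49/20, Σ1/x·1/x = 5369/3600, Σy = 9, Σ1/x·y = 79/20.)
det = 6·(5369/3600) − (49/20)² = 707/240.
α = (9·(5369/3600) − (49/20)·(79/20))/(707/240) = 642/505; β = (6·(79/20) − (49/20)·9)/(707/240) = 396/707.

α = 1.27, β = 0.56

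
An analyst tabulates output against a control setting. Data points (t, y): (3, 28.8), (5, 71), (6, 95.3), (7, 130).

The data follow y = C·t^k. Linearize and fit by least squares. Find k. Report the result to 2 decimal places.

Taking logs, ln y = k·ln t + ln C, so regress ln y on ln t.
Σln t = 6.4457, Σ(ln t)² = 10.7942, Σln y = 17.0476, Σln t·ln y = 28.1892.
Equations: 10.7942·k + 6.4457·ln C = 28.1892;  6.4457·k + 4·ln C = 17.0476.
Δ = 10.7942·4 − (6.4457)² = 1.6295; k = (28.1892·4 − 6.4457·17.0476)/1.6295 = 1.76274, ln C = (10.7942·17.0476 − 6.4457·28.1892)/1.6295 = 1.42137.

k = 1.76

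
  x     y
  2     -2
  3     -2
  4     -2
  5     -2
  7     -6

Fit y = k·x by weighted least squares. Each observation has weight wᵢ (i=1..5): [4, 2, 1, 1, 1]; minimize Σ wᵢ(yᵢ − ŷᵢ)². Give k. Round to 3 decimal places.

k = -0.710

Compute the Gram sums: Σwᵢ·x·x = 124.
Right-hand side: Σwᵢ·x·y = -88.
MᵀWM·[k]ᵀ = MᵀWy becomes [[124]]·[k]ᵀ = [-88]ᵀ.
k = (-88)/124 = -0.709677.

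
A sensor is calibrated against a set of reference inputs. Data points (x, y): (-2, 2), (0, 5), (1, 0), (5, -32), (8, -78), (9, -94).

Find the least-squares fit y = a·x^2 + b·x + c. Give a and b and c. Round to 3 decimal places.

Compute the Gram sums: Σx^2·x^2 = 11299, Σx^2·x = 1359, Σx^2 = 175, Σx·x = 175, Σx = 21, Σ1 = 6.
Moment sums: Σx^2·y = -13398, Σx·y = -1634, Σy = -197.
So MᵀM·[a, b, c]ᵀ = Mᵀy: [[11299, 1359, 175]; [1359, 175, 21]; [175, 21, 6]]·[a, b, c]ᵀ = [-13398, -1634, -197]ᵀ.
Row-reducing yields a = -214877/214540, b = -416033/214540, c = 339649/107270.

a = -1.002, b = -1.939, c = 3.166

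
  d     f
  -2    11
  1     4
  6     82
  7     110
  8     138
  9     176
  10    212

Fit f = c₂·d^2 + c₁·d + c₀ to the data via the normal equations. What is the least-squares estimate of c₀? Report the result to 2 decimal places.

Entries of XᵀX: Σd^2·d^2 = 24371, Σd^2·d = 2793, Σd^2 = 335, Σd·d = 335, Σd = 39, Σ1 = 7.
For Xᵀf: Σd^2·f = 52678, Σd·f = 6052, Σf = 733.
XᵀX·[c₂, c₁, c₀]ᵀ = Xᵀf becomes [[24371, 2793, 335]; [2793, 335, 39]; [335, 39, 7]]·[c₂, c₁, c₀]ᵀ = [52678, 6052, 733]ᵀ.
Row-reducing yields c₂ = 867983/430738, c₁ = 369587/430738, c₀ = 753054/215369.

c₀ = 3.50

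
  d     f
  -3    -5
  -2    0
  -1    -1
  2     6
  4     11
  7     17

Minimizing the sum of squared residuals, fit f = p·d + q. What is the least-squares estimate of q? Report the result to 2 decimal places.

Entries of XᵀX: Σd·d = 83, Σd = 7, Σ1 = 6.
And Σd·f = 191, Σf = 28.
Normal equations: [[83, 7]; [7, 6]]·[p, q]ᵀ = [191, 28]ᵀ.
Determinant 83·6 − 7² = 449.
p = (191·6 − 7·28)/449 = 950/449; q = (83·28 − 7·191)/449 = 987/449.

q = 2.20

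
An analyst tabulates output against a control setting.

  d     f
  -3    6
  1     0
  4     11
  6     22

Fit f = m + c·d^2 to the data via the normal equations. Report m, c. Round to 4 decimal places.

m = 0.1345, c = 0.6204

The normal system MᵀM·[m, c]ᵀ = Mᵀf is [[4, 62]; [62, 1634]]·[m, c]ᵀ = [39, 1022]ᵀ.
Δ = 4·1634 − 62² = 2692.
m = (39·1634 − 62·1022)/2692 = 181/1346; c = (4·1022 − 62·39)/2692 = 835/1346.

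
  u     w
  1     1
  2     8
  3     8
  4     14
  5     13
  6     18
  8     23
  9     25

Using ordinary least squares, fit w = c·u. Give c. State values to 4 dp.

c = 2.8771

Compute the Gram sums: Σu·u = 236.
For Mᵀw: Σu·w = 679.
Normal equations: [[236]]·[c]ᵀ = [679]ᵀ.
c = 679/236 = 2.87712.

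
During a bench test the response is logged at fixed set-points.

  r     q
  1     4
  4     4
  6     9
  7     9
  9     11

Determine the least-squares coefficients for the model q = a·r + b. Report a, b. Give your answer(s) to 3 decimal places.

a = 0.973, b = 2.145

Normal-equation sums: Σr·r = 183, Σr = 27, Σ1 = 5.
And Σr·q = 236, Σq = 37.
det = 183·5 − 27² = 186.
a = (236·5 − 27·37)/186 = 181/186; b = (183·37 − 27·236)/186 = 133/62.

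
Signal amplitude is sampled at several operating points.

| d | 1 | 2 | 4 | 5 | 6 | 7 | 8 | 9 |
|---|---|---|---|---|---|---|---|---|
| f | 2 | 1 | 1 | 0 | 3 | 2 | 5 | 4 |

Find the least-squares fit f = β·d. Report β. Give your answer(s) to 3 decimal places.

β = 0.420

MᵀM·[β]ᵀ = Mᵀf reads: 276·β = 116.
(Σd·d = 276, Σd·f = 116.)
β = 116/276 = 0.42029.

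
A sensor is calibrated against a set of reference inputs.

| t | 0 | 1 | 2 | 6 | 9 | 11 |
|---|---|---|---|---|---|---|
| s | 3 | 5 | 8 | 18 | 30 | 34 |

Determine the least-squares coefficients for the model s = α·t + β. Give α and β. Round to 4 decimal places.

Forming XᵀX = [[243, 29]; [29, 6]] and Xᵀs = [773, 98]ᵀ gives XᵀX·[α, β]ᵀ = Xᵀs.
Δ = 243·6 − 29² = 617.
α = (773·6 − 29·98)/617 = 1796/617; β = (243·98 − 29·773)/617 = 1397/617.

α = 2.9109, β = 2.2642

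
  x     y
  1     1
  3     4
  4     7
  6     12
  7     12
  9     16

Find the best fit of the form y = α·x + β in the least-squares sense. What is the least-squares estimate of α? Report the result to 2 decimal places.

Sums needed: Σx·x = 192, Σx = 30, Σ1 = 6.
And Σx·y = 341, Σy = 52.
Eliminating β: 6·(row 1) − 30·(row 2) gives 252·α = 6·341 − 30·52 = 486, so α = 27/14.
Then β = (52 − 30·(27/14))/6 = -41/42.

α = 1.93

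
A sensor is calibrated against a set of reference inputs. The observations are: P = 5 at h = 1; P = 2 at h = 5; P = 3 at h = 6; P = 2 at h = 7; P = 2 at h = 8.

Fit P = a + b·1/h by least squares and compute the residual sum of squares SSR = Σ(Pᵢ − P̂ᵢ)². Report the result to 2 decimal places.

Compute the Gram sums: Σ1 = 5, Σ1/h = 1373/840, Σ1/h·1/h = 778849/705600.
Moment sums: ΣP = 14, Σ1/h·P = 901/140.
Normal equations: [[5, 1373/840]; [1373/840, 778849/705600]]·[a, b]ᵀ = [14, 901/140]ᵀ.
Eliminating b: (778849/705600)·(row 1) − (1373/840)·(row 2) gives (502279/176400)·a = (778849/705600)·14 − (1373/840)·(901/140) = 435181/88200, so a = 870362/502279.
Then b = ((901/140) − (1373/840)·(870362/502279))/(778849/705600) = 1639680/502279.
Residuals: 1353/502279, -193740/502279, 363195/502279, -100044/502279, -70764/502279; SSR = 367254/502279.

SSR = 0.73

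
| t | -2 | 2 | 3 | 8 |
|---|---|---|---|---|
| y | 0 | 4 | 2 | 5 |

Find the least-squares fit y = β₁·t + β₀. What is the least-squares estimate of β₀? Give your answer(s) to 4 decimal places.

β₀ = 1.4631

Normal-equation sums: Σt·t = 81, Σt = 11, Σ1 = 4.
And Σt·y = 54, Σy = 11.
Normal equations: [[81, 11]; [11, 4]]·[β₁, β₀]ᵀ = [54, 11]ᵀ.
det = 81·4 − 11² = 203.
β₁ = (54·4 − 11·11)/203 = 95/203; β₀ = (81·11 − 11·54)/203 = 297/203.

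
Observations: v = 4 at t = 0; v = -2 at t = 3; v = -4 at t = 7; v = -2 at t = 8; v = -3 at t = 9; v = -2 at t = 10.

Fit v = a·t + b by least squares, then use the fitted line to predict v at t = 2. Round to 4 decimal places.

v̂ = 0.8107

With design matrix M, MᵀM = [[303, 37]; [37, 6]] and Mᵀv = [-97, -9]ᵀ.
Eliminating b: 6·(row 1) − 37·(row 2) gives 449·a = 6·(-97) − 37·(-9) = -249, so a = -249/449.
Then b = ((-9) − 37·(-249/449))/6 = 862/449.
At t = 2: v̂ = (-249/449)·(2) + (862/449)·(1) = 364/449.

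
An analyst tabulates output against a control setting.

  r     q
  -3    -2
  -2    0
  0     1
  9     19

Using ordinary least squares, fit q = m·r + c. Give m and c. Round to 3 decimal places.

With design matrix A, AᵀA = [[94, 4]; [4, 4]] and Aᵀq = [177, 18]ᵀ.
Eliminating c: 4·(row 1) − 4·(row 2) gives 360·m = 4·177 − 4·18 = 636, so m = 53/30.
Then c = (18 − 4·(53/30))/4 = 41/15.

m = 1.767, c = 2.733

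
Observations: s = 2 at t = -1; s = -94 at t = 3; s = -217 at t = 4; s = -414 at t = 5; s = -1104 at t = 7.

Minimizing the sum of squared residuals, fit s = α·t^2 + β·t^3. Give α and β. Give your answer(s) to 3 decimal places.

Normal-equation sums: Σt^2·t^2 = 3364, Σt^2·t^3 = 21198, Σt^3·t^3 = 138100.
For Aᵀs: Σt^2·s = -68762, Σt^3·s = -446850.
So AᵀA·[α, β]ᵀ = Aᵀs: [[3364, 21198]; [21198, 138100]]·[α, β]ᵀ = [-68762, -446850]ᵀ.
Eliminating β: 138100·(row 1) − 21198·(row 2) gives 15213196·α = 138100·(-68762) − 21198·(-446850) = -23705900, so α = -5926475/3803299.
Then β = ((-446850) − 21198·(-5926475/3803299))/138100 = -11396631/3803299.

α = -1.558, β = -2.997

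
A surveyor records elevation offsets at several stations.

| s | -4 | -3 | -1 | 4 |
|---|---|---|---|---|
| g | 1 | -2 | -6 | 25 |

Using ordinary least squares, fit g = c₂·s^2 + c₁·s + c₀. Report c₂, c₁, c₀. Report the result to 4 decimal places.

c₂ = 1.0591, c₁ = 2.9256, c₀ = -3.6949

From the data, Σs^2·s^2 = 594, Σs^2·s = -28, Σs^2 = 42, Σs·s = 42, Σs = -4, Σ1 = 4.
Right-hand side: Σs^2·g = 392, Σs·g = 108, Σg = 18.
Solving the 3×3 system (Gaussian elimination) gives c₂ = 2975/2809, c₁ = 8218/2809, c₀ = -10379/2809.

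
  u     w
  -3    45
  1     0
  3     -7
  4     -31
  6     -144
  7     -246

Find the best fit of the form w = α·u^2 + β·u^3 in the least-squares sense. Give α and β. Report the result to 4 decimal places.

Sums needed: Σu^2·u^2 = 4116, Σu^2·u^3 = 25608, Σu^3·u^3 = 169860.
Right-hand side: Σu^2·w = -17392, Σu^3·w = -118870.
XᵀX·[α, β]ᵀ = Xᵀw becomes [[4116, 25608]; [25608, 169860]]·[α, β]ᵀ = [-17392, -118870]ᵀ.
det = 4116·169860 − 25608² = 43374096.
α = ((-17392)·169860 − 25608·(-118870))/43374096 = 623735/301209; β = (4116·(-118870) − 25608·(-17392))/43374096 = -609647/602418.

α = 2.0708, β = -1.0120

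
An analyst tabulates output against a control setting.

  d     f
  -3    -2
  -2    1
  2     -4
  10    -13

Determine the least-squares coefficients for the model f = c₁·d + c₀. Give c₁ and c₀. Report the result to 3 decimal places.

Normal-equation sums: Σd·d = 117, Σd = 7, Σ1 = 4.
For Xᵀf: Σd·f = -134, Σf = -18.
Normal equations: [[117, 7]; [7, 4]]·[c₁, c₀]ᵀ = [-134, -18]ᵀ.
Determinant 117·4 − 7² = 419.
c₁ = ((-134)·4 − 7·(-18))/419 = -410/419; c₀ = (117·(-18) − 7·(-134))/419 = -1168/419.

c₁ = -0.979, c₀ = -2.788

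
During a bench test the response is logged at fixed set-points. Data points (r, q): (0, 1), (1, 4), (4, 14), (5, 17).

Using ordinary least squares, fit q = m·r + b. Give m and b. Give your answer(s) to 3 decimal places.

m = 3.235, b = 0.912

Entries of XᵀX: Σr·r = 42, Σr = 10, Σ1 = 4.
For Xᵀq: Σr·q = 145, Σq = 36.
So XᵀX·[m, b]ᵀ = Xᵀq: [[42, 10]; [10, 4]]·[m, b]ᵀ = [145, 36]ᵀ.
Eliminating b: 4·(row 1) − 10·(row 2) gives 68·m = 4·145 − 10·36 = 220, so m = 55/17.
Then b = (36 − 10·(55/17))/4 = 31/34.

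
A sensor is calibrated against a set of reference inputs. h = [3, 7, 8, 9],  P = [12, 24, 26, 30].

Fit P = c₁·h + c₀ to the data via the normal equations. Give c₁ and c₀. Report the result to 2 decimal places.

c₁ = 2.94, c₀ = 3.16

Compute the Gram sums: Σh·h = 203, Σh = 27, Σ1 = 4.
And Σh·P = 682, ΣP = 92.
det = 203·4 − 27² = 83.
c₁ = (682·4 − 27·92)/83 = 244/83; c₀ = (203·92 − 27·682)/83 = 262/83.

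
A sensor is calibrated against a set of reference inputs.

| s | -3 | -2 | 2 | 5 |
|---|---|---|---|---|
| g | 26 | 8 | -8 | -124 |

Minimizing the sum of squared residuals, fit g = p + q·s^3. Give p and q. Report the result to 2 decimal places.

p = -0.26, q = -0.99

Normal-equation sums: Σ1 = 4, Σs^3 = 98, Σs^3·s^3 = 16482.
For Aᵀg: Σg = -98, Σs^3·g = -16330.
AᵀA·[p, q]ᵀ = Aᵀg becomes [[4, 98]; [98, 16482]]·[p, q]ᵀ = [-98, -16330]ᵀ.
Eliminating q: 16482·(row 1) − 98·(row 2) gives 56324·p = 16482·(-98) − 98·(-16330) = -14896, so p = -3724/14081.
Then q = ((-16330) − 98·(-3724/14081))/16482 = -13929/14081.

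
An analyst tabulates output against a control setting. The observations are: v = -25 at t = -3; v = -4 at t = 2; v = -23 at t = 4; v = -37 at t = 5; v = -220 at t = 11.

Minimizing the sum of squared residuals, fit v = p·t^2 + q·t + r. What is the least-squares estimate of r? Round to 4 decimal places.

r = 0.3742

The normal system AᵀA·[p, q, r]ᵀ = Aᵀv is [[15619, 1501, 175]; [1501, 175, 19]; [175, 19, 5]]·[p, q, r]ᵀ = [-28154, -2630, -309]ᵀ.
Solving the 3×3 system (Gaussian elimination) gives p = -471167/230906, q = 561699/230906, r = 3323/8881.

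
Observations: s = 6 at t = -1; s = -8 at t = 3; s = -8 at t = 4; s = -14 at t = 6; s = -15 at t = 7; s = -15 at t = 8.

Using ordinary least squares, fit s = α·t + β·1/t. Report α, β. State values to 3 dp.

α = -1.977, β = -4.166

From the data, Σt·t = 175, Σt·1/t = 6, Σ1/t·1/t = 34925/28224.
Moment sums: Σt·s = -371, Σ1/t·s = -953/56.
Normal equations: [[175, 6]; [6, 34925/28224]]·[α, β]ᵀ = [-371, -953/56]ᵀ.
Eliminating β: (34925/28224)·(row 1) − 6·(row 2) gives (727973/4032)·α = (34925/28224)·(-371) − 6·(-953/56) = -1439329/4032, so α = -1439329/727973.
Then β = ((-953/56) − 6·(-1439329/727973))/(34925/28224) = -3032568/727973.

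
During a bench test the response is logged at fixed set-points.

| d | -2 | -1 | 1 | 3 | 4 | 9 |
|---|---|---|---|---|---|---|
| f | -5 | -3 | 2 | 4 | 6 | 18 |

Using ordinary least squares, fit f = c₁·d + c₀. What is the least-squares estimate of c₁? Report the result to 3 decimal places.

c₁ = 2.038

With design matrix A, AᵀA = [[112, 14]; [14, 6]] and Aᵀf = [213, 22]ᵀ.
Eliminating c₀: 6·(row 1) − 14·(row 2) gives 476·c₁ = 6·213 − 14·22 = 970, so c₁ = 485/238.
Then c₀ = (22 − 14·(485/238))/6 = -37/34.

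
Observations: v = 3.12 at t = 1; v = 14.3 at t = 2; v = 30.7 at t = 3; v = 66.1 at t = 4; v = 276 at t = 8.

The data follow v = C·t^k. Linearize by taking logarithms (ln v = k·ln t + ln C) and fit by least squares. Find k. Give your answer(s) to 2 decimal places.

k = 2.16

Let Y = ln v. Fitting Y = k·ln t + ln C by least squares:
Σln t = 5.2575, Σ(ln t)² = 7.9333, Σln v = 17.0339, Σln t·ln v = 23.1034.
Equations: 7.9333·k + 5.2575·ln C = 23.1034;  5.2575·k + 5·ln C = 17.0339.
Solving (det = 12.0252): k = 2.15889, ln C = 1.13671.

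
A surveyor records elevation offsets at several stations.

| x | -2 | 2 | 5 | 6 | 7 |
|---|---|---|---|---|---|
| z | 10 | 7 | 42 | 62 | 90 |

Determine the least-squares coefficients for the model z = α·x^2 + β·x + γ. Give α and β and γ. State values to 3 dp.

α = 1.976, β = -1.239, γ = 0.015

The normal equations are: 4354·α + 684·β + 118·γ = 7760;  684·α + 118·β + 18·γ = 1206;  118·α + 18·β + 5·γ = 211.
Solving the 3×3 system (Gaussian elimination) gives α = 40263/20371, β = -25236/20371, γ = 23/1567.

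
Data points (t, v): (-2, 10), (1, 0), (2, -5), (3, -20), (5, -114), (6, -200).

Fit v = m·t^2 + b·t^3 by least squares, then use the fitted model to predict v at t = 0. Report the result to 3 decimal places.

Forming XᵀX = [[2035, 11145]; [11145, 63139]] and Xᵀv = [-10210, -58110]ᵀ gives XᵀX·[m, b]ᵀ = Xᵀv.
Eliminating b: 63139·(row 1) − 11145·(row 2) gives 4276840·m = 63139·(-10210) − 11145·(-58110) = 2986760, so m = 74669/106921.
Then b = ((-58110) − 11145·(74669/106921))/63139 = -111585/106921.
At t = 0: v̂ = (74669/106921)·(0) + (-111585/106921)·(0) = 0.

v̂ = 0.000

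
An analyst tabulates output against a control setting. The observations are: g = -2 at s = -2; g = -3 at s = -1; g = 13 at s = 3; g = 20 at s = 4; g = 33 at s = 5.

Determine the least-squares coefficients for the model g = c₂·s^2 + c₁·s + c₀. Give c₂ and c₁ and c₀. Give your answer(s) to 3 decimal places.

c₂ = 1.031, c₁ = 1.801, c₀ = -2.379

Forming XᵀX = [[979, 207, 55]; [207, 55, 9]; [55, 9, 5]] and Xᵀg = [1251, 291, 61]ᵀ gives XᵀX·[c₂, c₁, c₀]ᵀ = Xᵀg.
Row-reducing yields c₂ = 3668/3559, c₁ = 6411/3559, c₀ = -8468/3559.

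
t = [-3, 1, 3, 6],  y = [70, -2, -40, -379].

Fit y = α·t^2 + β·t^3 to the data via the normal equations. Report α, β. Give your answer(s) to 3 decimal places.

Sums needed: Σt^2·t^2 = 1459, Σt^2·t^3 = 7777, Σt^3·t^3 = 48115.
And Σt^2·y = -13376, Σt^3·y = -84836.
Eliminating β: 48115·(row 1) − 7777·(row 2) gives 9718056·α = 48115·(-13376) − 7777·(-84836) = 16183332, so α = 449537/269946.
Then β = ((-84836) − 7777·(449537/269946))/48115 = -548627/269946.

α = 1.665, β = -2.032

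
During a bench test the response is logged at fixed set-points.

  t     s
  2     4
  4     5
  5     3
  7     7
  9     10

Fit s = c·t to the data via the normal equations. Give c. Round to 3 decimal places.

c = 1.040

AᵀA·[c]ᵀ = Aᵀs reads: 175·c = 182.
(Σt·t = 175, Σt·s = 182.)
Hence c = 182 / 175 ≈ 1.04.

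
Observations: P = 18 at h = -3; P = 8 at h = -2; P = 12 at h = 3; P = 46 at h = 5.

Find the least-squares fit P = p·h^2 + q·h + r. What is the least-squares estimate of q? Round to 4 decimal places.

q = -1.0278

Entries of AᵀA: Σh^2·h^2 = 803, Σh^2·h = 117, Σh^2 = 47, Σh·h = 47, Σh = 3, Σ1 = 4.
And Σh^2·P = 1452, Σh·P = 196, ΣP = 84.
So AᵀA·[p, q, r]ᵀ = AᵀP: [[803, 117, 47]; [117, 47, 3]; [47, 3, 4]]·[p, q, r]ᵀ = [1452, 196, 84]ᵀ.
Inverting the 3×3 Gram matrix, [p, q, r]ᵀ = [4968/2269, -2332/2269, -8976/2269]ᵀ.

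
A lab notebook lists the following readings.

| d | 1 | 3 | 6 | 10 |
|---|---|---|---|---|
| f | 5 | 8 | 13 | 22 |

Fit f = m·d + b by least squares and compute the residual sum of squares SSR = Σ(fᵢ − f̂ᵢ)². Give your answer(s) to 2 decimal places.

Forming XᵀX = [[146, 20]; [20, 4]] and Xᵀf = [327, 48]ᵀ gives XᵀX·[m, b]ᵀ = Xᵀf.
Eliminating b: 4·(row 1) − 20·(row 2) gives 184·m = 4·327 − 20·48 = 348, so m = 87/46.
Then b = (48 − 20·(87/46))/4 = 117/46.
Residuals: 13/23, -5/23, -41/46, 25/46; SSR = 67/46.

SSR = 1.46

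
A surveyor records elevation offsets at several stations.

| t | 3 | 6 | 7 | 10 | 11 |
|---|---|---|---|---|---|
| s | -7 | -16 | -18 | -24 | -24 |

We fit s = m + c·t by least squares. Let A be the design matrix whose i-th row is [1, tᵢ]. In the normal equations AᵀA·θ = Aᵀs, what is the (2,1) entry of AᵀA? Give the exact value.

37

Row 2 ↔ basis t, column 1 ↔ basis 1, so (AᵀA)_{2,1} = Σᵢ t = (3)·(1) + (6)·(1) + (7)·(1) + (10)·(1) + (11)·(1) = 37.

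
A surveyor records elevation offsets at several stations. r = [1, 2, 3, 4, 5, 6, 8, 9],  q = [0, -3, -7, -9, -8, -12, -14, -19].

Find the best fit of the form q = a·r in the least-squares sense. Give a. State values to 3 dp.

a = -1.941

Setting ∂/∂a … = 0 gives: 236·a = -458.
a = (-458)/236 = -1.94068.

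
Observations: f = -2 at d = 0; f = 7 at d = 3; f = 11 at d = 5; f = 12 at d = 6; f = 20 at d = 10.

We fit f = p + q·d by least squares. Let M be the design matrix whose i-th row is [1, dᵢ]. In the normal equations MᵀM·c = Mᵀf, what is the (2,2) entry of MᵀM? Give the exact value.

170

Row 2 ↔ basis d, column 2 ↔ basis d, so (MᵀM)_{2,2} = Σᵢ (d)·(d) = (0)·(0) + (3)·(3) + (5)·(5) + (6)·(6) + (10)·(10) = 170.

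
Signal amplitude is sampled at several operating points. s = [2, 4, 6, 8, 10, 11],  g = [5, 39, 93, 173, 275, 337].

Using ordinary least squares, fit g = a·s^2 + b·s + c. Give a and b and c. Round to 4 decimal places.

Sums needed: Σs^2·s^2 = 30305, Σs^2·s = 3131, Σs^2 = 341, Σs·s = 341, Σs = 41, Σ1 = 6.
For Mᵀg: Σs^2·g = 83341, Σs·g = 8565, Σg = 922.
So MᵀM·[a, b, c]ᵀ = Mᵀg: [[30305, 3131, 341]; [3131, 341, 41]; [341, 41, 6]]·[a, b, c]ᵀ = [83341, 8565, 922]ᵀ.
Row-reducing yields a = 20581/6978, b = -55817/34890, c = -17598/5815.

a = 2.9494, b = -1.5998, c = -3.0263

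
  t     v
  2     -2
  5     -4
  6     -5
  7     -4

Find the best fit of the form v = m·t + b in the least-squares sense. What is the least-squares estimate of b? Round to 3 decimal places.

b = -1.250

Forming XᵀX = [[114, 20]; [20, 4]] and Xᵀv = [-82, -15]ᵀ gives XᵀX·[m, b]ᵀ = Xᵀv.
Determinant 114·4 − 20² = 56.
m = ((-82)·4 − 20·(-15))/56 = -1/2; b = (114·(-15) − 20·(-82))/56 = -5/4.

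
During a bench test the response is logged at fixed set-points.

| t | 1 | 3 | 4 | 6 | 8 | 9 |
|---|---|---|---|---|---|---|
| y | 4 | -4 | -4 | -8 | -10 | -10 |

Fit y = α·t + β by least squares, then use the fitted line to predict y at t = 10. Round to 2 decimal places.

Compute the Gram sums: Σt·t = 207, Σt = 31, Σ1 = 6.
Moment sums: Σt·y = -242, Σy = -32.
XᵀX·[α, β]ᵀ = Xᵀy becomes [[207, 31]; [31, 6]]·[α, β]ᵀ = [-242, -32]ᵀ.
Eliminating β: 6·(row 1) − 31·(row 2) gives 281·α = 6·(-242) − 31·(-32) = -460, so α = -460/281.
Then β = ((-32) − 31·(-460/281))/6 = 878/281.
At t = 10: ŷ = (-460/281)·(10) + (878/281)·(1) = -3722/281.

ŷ = -13.25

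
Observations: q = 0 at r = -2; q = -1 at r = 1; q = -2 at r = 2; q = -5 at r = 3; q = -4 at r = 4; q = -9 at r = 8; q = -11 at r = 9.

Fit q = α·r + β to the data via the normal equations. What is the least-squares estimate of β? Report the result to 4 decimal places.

The normal equations are: 179·α + 25·β = -207;  25·α + 7·β = -32.
(Σr·r = 179, Σr = 25, Σ1 = 7, Σr·q = -207, Σq = -32.)
Δ = 179·7 − 25² = 628.
α = ((-207)·7 − 25·(-32))/628 = -649/628; β = (179·(-32) − 25·(-207))/628 = -553/628.

β = -0.8806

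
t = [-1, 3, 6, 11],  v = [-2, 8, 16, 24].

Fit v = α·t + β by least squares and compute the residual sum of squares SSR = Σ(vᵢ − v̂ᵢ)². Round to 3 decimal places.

SSR = 5.446

From the data, Σt·t = 167, Σt = 19, Σ1 = 4.
Moment sums: Σt·v = 386, Σv = 46.
So MᵀM·[α, β]ᵀ = Mᵀv: [[167, 19]; [19, 4]]·[α, β]ᵀ = [386, 46]ᵀ.
det = 167·4 − 19² = 307.
α = (386·4 − 19·46)/307 = 670/307; β = (167·46 − 19·386)/307 = 348/307.
Residuals: -292/307, 98/307, 544/307, -350/307; SSR = 1672/307.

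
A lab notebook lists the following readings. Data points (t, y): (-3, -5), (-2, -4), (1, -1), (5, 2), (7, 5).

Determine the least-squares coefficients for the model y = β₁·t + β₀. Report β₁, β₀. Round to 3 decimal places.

From the data, Σt·t = 88, Σt = 8, Σ1 = 5.
Right-hand side: Σt·y = 67, Σy = -3.
Eliminating β₀: 5·(row 1) − 8·(row 2) gives 376·β₁ = 5·67 − 8·(-3) = 359, so β₁ = 359/376.
Then β₀ = ((-3) − 8·(359/376))/5 = -100/47.

β₁ = 0.955, β₀ = -2.128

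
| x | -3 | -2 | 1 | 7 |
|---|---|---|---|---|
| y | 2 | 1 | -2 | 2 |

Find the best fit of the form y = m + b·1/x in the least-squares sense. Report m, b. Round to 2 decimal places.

Compute the Gram sums: Σ1 = 4, Σ1/x = 13/42, Σ1/x·1/x = 2437/1764.
Right-hand side: Σy = 3, Σ1/x·y = -121/42.
det = 4·(2437/1764) − (13/42)² = 3193/588.
m = (3·(2437/1764) − (13/42)·(-121/42))/(3193/588) = 8884/9579; b = (4·(-121/42) − (13/42)·3)/(3193/588) = -7322/3193.

m = 0.93, b = -2.29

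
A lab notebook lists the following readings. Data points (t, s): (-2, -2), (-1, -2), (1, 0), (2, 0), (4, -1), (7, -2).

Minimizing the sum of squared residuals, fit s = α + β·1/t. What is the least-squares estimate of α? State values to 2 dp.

α = -1.24

Compute the Gram sums: Σ1 = 6, Σ1/t = 11/28, Σ1/t·1/t = 2025/784.
Right-hand side: Σs = -7, Σ1/t·s = 69/28.
AᵀA·[α, β]ᵀ = Aᵀs becomes [[6, 11/28]; [11/28, 2025/784]]·[α, β]ᵀ = [-7, 69/28]ᵀ.
Determinant 6·(2025/784) − (11/28)² = 12029/784.
α = ((-7)·(2025/784) − (11/28)·(69/28))/(12029/784) = -14934/12029; β = (6·(69/28) − (11/28)·(-7))/(12029/784) = 13748/12029.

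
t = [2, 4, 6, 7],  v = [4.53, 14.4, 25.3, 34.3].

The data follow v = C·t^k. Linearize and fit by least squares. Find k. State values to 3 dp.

Taking logs, ln v = k·ln t + ln C, so regress ln v on ln t.
Σln t = 5.8171, Σ(ln t)² = 9.3992, Σln v = 10.9439, Σln t·ln v = 17.4126.
Equations: 9.3992·k + 5.8171·ln C = 17.4126;  5.8171·k + 4·ln C = 10.9439.
Solving (det = 3.7582): k = 1.59349, ln C = 0.41860.

k = 1.593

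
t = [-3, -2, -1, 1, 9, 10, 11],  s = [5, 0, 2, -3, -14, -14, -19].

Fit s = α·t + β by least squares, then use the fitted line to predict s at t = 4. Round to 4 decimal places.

ŝ = -6.7854

With design matrix M, MᵀM = [[317, 25]; [25, 7]] and Mᵀs = [-495, -43]ᵀ.
Eliminating β: 7·(row 1) − 25·(row 2) gives 1594·α = 7·(-495) − 25·(-43) = -2390, so α = -1195/797.
Then β = ((-43) − 25·(-1195/797))/7 = -628/797.
At t = 4: ŝ = (-1195/797)·(4) + (-628/797)·(1) = -5408/797.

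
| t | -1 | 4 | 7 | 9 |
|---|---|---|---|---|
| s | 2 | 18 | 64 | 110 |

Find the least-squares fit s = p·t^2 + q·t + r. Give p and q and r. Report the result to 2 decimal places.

p = 1.52, q = -1.37, r = -0.89

Normal-equation sums: Σt^2·t^2 = 9219, Σt^2·t = 1135, Σt^2 = 147, Σt·t = 147, Σt = 19, Σ1 = 4.
Moment sums: Σt^2·s = 12336, Σt·s = 1508, Σs = 194.
XᵀX·[p, q, r]ᵀ = Xᵀs becomes [[9219, 1135, 147]; [1135, 147, 19]; [147, 19, 4]]·[p, q, r]ᵀ = [12336, 1508, 194]ᵀ.
Solving the 3×3 system (Gaussian elimination) gives p = 7863/5170, q = -7083/5170, r = -208/235.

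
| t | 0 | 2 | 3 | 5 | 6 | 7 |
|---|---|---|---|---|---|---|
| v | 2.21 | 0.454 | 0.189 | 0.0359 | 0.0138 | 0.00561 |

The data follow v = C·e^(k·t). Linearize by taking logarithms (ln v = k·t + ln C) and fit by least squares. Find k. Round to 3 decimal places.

With ln vᵢ as the transformed response and tᵢ as the regressor:
AᵀA = [[123.0000, 23.0000]; [23.0000, 6]], rhs = [-85.1934, -14.4560]ᵀ  (here Σt = 23.0000, Σ(t)² = 123.0000, Σln v = -14.4560, Σt·ln v = -85.1934).
Slope k = (n·Σt·ln v − Σt·Σln v)/(n·Σ(t)² − (Σt)²) = (6·-85.1934 − 23.0000·-14.4560)/209.0000 = -0.85489; ln C = (Σln v − k·Σt)/n = 0.86776.

k = -0.855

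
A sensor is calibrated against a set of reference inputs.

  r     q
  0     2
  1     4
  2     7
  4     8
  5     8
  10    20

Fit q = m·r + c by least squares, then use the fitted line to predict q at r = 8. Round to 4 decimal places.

Entries of XᵀX: Σr·r = 146, Σr = 22, Σ1 = 6.
Moment sums: Σr·q = 290, Σq = 49.
Normal equations: [[146, 22]; [22, 6]]·[m, c]ᵀ = [290, 49]ᵀ.
Eliminating c: 6·(row 1) − 22·(row 2) gives 392·m = 6·290 − 22·49 = 662, so m = 331/196.
Then c = (49 − 22·(331/196))/6 = 387/196.
At r = 8: q̂ = (331/196)·(8) + (387/196)·(1) = 3035/196.

q̂ = 15.4847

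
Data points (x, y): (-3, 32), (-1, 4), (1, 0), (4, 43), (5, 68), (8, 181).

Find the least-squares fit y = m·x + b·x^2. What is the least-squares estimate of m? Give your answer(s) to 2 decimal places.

m = -1.52

MᵀM·[m, b]ᵀ = Mᵀy reads: 116·m + 674·b = 1860;  674·m + 5060·b = 14264.
det = 116·5060 − 674² = 132684.
m = (1860·5060 − 674·14264)/132684 = -50584/33171; b = (116·14264 − 674·1860)/132684 = 100246/33171.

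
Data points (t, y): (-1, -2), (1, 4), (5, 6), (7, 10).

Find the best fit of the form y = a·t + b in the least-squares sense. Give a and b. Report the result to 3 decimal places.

a = 1.300, b = 0.600

Forming MᵀM = [[76, 12]; [12, 4]] and Mᵀy = [106, 18]ᵀ gives MᵀM·[a, b]ᵀ = Mᵀy.
det = 76·4 − 12² = 160.
a = (106·4 − 12·18)/160 = 13/10; b = (76·18 − 12·106)/160 = 3/5.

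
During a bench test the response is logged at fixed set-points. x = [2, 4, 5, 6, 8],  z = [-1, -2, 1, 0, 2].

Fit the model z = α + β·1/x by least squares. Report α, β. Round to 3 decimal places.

Compute the Gram sums: Σ1 = 5, Σ1/x = 149/120, Σ1/x·1/x = 5701/14400.
And Σz = 0, Σ1/x·z = -11/20.
So MᵀM·[α, β]ᵀ = Mᵀz: [[5, 149/120]; [149/120, 5701/14400]]·[α, β]ᵀ = [0, -11/20]ᵀ.
Δ = 5·(5701/14400) − (149/120)² = 197/450.
α = (0·(5701/14400) − (149/120)·(-11/20))/(197/450) = 4917/3152; β = (5·(-11/20) − (149/120)·0)/(197/450) = -2475/394.

α = 1.560, β = -6.282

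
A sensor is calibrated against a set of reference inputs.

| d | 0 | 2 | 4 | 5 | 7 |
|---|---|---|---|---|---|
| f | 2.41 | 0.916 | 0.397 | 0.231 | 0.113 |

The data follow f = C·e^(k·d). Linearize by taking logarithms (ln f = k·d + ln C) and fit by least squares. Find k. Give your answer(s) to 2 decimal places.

Taking logs, ln f = k·d + ln C, so regress ln f on d.
AᵀA = [[94.0000, 18.0000]; [18.0000, 5]], rhs = [-26.4600, -3.7776]ᵀ  (here Σd = 18.0000, Σ(d)² = 94.0000, Σln f = -3.7776, Σd·ln f = -26.4600).
Solving (det = 146.0000): k = -0.44043, ln C = 0.83002.

k = -0.44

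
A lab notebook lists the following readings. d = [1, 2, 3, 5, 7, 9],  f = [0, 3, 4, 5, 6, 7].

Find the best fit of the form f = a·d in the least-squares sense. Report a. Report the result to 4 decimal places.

Forming XᵀX = [[169]] and Xᵀf = [148]ᵀ gives XᵀX·[a]ᵀ = Xᵀf.
Hence a = 148 / 169 ≈ 0.87574.

a = 0.8757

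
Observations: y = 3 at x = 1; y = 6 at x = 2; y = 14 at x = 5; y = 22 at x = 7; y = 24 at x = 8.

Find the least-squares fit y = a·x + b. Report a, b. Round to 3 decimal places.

The normal equations are: 143·a + 23·b = 431;  23·a + 5·b = 69.
Determinant 143·5 − 23² = 186.
a = (431·5 − 23·69)/186 = 284/93; b = (143·69 − 23·431)/186 = -23/93.

a = 3.054, b = -0.247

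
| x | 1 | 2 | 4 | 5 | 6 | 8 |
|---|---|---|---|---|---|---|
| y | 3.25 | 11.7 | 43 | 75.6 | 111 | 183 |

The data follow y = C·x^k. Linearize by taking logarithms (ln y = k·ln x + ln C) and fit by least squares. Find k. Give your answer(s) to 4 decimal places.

Linearized form: ln y = k·ln x + ln C. From the 6 transformed points,
Over the data: Σln x = 7.5601, Σ(ln x)² = 12.5270, Σln y = 21.6439, Σln x·ln y = 33.1517.
Normal system: [[12.5270, 7.5601]; [7.5601, 6]]·[k, ln C]ᵀ = [33.1517, 21.6439]ᵀ.
Δ = 12.5270·6 − (7.5601)² = 18.0074; k = (33.1517·6 − 7.5601·21.6439)/18.0074 = 1.95922, ln C = (12.5270·21.6439 − 7.5601·33.1517)/18.0074 = 1.13867.

k = 1.9592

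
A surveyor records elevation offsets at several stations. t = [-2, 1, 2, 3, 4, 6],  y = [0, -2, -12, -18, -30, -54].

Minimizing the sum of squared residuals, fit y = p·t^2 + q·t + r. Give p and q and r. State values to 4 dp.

Sums needed: Σt^2·t^2 = 1666, Σt^2·t = 308, Σt^2 = 70, Σt·t = 70, Σt = 14, Σ1 = 6.
For Aᵀy: Σt^2·y = -2636, Σt·y = -524, Σy = -116.
So AᵀA·[p, q, r]ᵀ = Aᵀy: [[1666, 308, 70]; [308, 70, 14]; [70, 14, 6]]·[p, q, r]ᵀ = [-2636, -524, -116]ᵀ.
Inverting the 3×3 Gram matrix, [p, q, r]ᵀ = [-172/165, -3172/1155, -42/55]ᵀ.

p = -1.0424, q = -2.7463, r = -0.7636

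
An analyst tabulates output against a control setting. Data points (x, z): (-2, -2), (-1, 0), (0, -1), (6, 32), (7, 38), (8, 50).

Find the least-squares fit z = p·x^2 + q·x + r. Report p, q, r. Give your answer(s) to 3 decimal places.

Sums needed: Σx^2·x^2 = 7810, Σx^2·x = 1062, Σx^2 = 154, Σx·x = 154, Σx = 18, Σ1 = 6.
Moment sums: Σx^2·z = 6206, Σx·z = 862, Σz = 117.
AᵀA·[p, q, r]ᵀ = Aᵀz becomes [[7810, 1062, 154]; [1062, 154, 18]; [154, 18, 6]]·[p, q, r]ᵀ = [6206, 862, 117]ᵀ.
Row-reducing yields p = 411/772, q = 36973/19300, r = 853/9650.

p = 0.532, q = 1.916, r = 0.088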